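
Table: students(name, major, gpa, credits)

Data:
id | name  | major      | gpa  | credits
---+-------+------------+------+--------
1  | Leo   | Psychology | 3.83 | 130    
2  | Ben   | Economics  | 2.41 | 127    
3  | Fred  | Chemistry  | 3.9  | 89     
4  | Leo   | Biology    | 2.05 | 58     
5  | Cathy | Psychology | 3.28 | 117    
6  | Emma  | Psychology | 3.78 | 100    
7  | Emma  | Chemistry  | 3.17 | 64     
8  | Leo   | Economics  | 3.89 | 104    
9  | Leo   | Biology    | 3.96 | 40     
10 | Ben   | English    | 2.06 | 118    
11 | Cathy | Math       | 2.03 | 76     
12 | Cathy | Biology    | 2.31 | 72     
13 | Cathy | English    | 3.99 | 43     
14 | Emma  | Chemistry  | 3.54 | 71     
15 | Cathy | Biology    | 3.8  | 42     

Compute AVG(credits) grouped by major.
SELECT major, AVG(credits) as result
FROM students
GROUP BY major

Result:
  Biology: 53.00
  Chemistry: 74.67
  Economics: 115.50
  English: 80.50
  Math: 76.00
  Psychology: 115.67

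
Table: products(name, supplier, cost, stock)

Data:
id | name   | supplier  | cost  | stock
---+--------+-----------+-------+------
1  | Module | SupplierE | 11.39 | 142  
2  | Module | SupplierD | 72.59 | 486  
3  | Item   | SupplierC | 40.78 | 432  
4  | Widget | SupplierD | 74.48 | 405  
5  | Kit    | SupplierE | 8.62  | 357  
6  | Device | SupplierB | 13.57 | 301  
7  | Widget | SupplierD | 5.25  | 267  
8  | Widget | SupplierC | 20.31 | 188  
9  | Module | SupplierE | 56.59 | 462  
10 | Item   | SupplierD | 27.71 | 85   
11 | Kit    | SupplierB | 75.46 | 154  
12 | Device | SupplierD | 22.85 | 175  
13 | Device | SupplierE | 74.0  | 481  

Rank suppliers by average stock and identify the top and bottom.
SELECT supplier, AVG(stock)
FROM products
GROUP BY supplier
ORDER BY AVG(stock)

All groups:
  SupplierB: 227.50
  SupplierD: 283.60
  SupplierC: 310.00
  SupplierE: 360.50

Highest: SupplierE (360.50)
Lowest: SupplierB (227.50)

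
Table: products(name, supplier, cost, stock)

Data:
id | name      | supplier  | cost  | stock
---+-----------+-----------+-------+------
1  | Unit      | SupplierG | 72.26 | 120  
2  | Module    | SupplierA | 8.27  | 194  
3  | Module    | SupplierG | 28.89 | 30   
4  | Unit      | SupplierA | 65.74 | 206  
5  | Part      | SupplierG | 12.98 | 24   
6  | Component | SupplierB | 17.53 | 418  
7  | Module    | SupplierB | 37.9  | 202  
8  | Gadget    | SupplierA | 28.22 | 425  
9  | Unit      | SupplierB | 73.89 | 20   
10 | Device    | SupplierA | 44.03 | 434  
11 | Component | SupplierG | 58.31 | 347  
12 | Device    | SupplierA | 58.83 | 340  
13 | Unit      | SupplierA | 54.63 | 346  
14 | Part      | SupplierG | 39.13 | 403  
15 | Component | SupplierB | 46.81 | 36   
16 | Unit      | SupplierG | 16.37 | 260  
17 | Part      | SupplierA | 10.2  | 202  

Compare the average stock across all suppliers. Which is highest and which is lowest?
SELECT supplier, AVG(stock)
FROM products
GROUP BY supplier
ORDER BY AVG(stock)

All groups:
  SupplierB: 169.00
  SupplierG: 197.33
  SupplierA: 306.71

Highest: SupplierA (306.71)
Lowest: SupplierB (169.00)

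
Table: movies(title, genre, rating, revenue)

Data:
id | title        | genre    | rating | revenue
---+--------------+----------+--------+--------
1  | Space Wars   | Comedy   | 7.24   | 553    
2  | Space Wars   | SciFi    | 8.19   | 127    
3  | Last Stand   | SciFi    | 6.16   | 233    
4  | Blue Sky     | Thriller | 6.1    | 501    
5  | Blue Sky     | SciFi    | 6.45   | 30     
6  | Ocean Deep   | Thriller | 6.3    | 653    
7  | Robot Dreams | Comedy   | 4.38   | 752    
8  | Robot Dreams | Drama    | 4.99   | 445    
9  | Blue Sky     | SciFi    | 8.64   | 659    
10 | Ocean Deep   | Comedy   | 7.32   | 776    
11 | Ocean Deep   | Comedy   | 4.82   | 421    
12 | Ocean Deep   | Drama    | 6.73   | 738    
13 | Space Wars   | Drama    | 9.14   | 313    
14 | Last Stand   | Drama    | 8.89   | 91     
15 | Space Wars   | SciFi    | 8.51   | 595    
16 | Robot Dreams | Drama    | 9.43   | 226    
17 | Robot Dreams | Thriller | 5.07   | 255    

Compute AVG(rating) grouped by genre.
SELECT genre, AVG(rating) as result
FROM movies
GROUP BY genre

Result:
  Comedy: 5.94
  Drama: 7.84
  SciFi: 7.59
  Thriller: 5.82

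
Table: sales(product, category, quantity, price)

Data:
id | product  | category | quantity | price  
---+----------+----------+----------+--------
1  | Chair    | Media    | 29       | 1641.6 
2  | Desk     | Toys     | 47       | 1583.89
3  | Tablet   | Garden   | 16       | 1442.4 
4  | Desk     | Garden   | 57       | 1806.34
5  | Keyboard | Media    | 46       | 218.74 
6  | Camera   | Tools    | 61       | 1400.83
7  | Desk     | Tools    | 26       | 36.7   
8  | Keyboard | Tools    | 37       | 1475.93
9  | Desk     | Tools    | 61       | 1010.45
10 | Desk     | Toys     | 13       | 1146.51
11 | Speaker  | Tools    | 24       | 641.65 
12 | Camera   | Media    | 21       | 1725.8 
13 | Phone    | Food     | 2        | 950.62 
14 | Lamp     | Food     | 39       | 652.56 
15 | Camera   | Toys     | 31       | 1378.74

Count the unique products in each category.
SELECT category, COUNT(DISTINCT product)
FROM sales
GROUP BY category

Result:
  Food: 2 distinct
  Garden: 2 distinct
  Media: 3 distinct
  Tools: 4 distinct
  Toys: 2 distinct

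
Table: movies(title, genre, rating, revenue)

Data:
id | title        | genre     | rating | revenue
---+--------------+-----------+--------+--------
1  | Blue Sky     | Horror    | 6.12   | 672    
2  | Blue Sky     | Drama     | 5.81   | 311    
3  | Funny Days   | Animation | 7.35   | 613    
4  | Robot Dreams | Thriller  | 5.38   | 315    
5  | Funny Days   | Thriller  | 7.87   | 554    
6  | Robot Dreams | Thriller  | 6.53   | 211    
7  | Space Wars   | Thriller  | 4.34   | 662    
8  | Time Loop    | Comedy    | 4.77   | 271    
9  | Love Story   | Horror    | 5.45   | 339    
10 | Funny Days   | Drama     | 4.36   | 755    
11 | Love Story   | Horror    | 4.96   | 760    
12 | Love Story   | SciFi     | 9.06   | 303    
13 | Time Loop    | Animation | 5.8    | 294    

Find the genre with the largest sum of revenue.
SELECT genre, SUM(revenue) as val
FROM movies
GROUP BY genre
ORDER BY val DESC
LIMIT 1

Result: Horror with sum(revenue) = 1771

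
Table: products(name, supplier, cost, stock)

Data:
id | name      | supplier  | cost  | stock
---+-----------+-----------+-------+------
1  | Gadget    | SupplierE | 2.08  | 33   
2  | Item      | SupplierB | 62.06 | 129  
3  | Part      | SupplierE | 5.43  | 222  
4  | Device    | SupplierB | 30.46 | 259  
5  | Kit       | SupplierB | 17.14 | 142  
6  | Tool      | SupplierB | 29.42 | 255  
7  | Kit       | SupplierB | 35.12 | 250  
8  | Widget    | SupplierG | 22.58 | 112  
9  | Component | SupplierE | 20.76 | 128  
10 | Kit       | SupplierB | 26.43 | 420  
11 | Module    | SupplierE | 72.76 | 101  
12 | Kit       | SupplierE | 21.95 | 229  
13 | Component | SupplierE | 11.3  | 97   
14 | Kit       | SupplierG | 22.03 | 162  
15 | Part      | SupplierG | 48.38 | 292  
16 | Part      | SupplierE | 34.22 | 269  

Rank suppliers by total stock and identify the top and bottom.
SELECT supplier, SUM(stock)
FROM products
GROUP BY supplier
ORDER BY SUM(stock)

All groups:
  SupplierG: 566
  SupplierE: 1079
  SupplierB: 1455

Highest: SupplierB (1455)
Lowest: SupplierG (566)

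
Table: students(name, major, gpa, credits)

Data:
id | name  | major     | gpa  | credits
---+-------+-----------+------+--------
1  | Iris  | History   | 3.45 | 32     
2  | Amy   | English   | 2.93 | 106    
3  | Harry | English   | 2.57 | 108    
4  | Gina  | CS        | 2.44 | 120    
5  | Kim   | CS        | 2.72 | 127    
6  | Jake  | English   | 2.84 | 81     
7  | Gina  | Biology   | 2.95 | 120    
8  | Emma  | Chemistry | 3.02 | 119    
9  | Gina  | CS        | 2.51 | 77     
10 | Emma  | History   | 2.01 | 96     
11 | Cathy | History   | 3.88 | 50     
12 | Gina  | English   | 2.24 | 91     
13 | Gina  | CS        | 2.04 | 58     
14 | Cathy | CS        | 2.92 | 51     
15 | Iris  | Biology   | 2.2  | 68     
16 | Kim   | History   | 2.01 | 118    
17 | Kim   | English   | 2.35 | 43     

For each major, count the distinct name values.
SELECT major, COUNT(DISTINCT name)
FROM students
GROUP BY major

Result:
  Biology: 2 distinct
  CS: 3 distinct
  Chemistry: 1 distinct
  English: 5 distinct
  History: 4 distinct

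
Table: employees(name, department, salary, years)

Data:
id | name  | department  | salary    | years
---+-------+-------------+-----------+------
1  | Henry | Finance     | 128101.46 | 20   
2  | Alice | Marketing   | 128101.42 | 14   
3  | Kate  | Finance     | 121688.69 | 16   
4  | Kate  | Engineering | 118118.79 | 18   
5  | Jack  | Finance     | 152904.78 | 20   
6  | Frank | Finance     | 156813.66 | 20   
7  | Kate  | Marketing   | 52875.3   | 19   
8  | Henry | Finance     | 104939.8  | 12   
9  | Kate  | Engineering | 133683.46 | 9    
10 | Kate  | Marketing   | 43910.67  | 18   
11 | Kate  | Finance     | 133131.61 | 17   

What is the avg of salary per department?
SELECT department, AVG(salary) as result
FROM employees
GROUP BY department

Result:
  Engineering: 125901.13
  Finance: 132930.00
  Marketing: 74962.46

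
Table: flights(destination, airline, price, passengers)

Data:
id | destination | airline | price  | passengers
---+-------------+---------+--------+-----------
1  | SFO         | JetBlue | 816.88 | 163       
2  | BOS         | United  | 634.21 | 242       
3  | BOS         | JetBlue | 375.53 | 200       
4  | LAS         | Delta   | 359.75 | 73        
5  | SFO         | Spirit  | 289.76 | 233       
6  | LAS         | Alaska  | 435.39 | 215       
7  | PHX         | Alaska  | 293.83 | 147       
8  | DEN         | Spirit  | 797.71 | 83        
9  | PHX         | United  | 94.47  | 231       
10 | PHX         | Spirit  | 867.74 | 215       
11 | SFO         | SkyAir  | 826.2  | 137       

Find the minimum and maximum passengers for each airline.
SELECT airline, MIN(passengers), MAX(passengers)
FROM flights
GROUP BY airline

Result:
  Alaska: min=147, max=215
  Delta: min=73, max=73
  JetBlue: min=163, max=200
  SkyAir: min=137, max=137
  Spirit: min=83, max=233
  United: min=231, max=242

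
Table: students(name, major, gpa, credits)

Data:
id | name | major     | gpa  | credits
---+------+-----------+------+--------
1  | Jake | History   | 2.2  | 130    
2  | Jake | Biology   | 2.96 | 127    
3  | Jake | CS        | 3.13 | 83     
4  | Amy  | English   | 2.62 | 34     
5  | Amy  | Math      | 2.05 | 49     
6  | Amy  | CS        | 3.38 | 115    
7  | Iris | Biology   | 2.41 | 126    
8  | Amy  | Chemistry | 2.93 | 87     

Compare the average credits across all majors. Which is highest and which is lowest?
SELECT major, AVG(credits)
FROM students
GROUP BY major
ORDER BY AVG(credits)

All groups:
  English: 34.00
  Math: 49.00
  Chemistry: 87.00
  CS: 99.00
  Biology: 126.50
  History: 130.00

Highest: History (130.00)
Lowest: English (34.00)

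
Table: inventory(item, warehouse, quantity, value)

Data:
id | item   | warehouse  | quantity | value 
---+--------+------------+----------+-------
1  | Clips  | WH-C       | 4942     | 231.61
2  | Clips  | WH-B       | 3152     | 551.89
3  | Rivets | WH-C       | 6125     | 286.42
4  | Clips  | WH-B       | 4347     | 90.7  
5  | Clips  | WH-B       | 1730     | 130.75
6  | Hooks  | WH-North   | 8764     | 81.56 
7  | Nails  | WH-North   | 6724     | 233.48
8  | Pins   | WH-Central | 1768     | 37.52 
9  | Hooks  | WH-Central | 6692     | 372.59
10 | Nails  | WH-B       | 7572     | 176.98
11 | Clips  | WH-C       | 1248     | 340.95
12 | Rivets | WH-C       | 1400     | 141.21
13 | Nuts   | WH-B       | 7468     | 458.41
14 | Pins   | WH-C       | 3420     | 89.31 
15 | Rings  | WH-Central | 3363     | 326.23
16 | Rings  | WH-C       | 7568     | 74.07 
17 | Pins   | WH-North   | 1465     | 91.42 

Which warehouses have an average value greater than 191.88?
SELECT warehouse, AVG(value)
FROM inventory
GROUP BY warehouse
HAVING AVG(value) > 191.88

Result:
  WH-B: avg=281.75
  WH-C: avg=193.93
  WH-Central: avg=245.45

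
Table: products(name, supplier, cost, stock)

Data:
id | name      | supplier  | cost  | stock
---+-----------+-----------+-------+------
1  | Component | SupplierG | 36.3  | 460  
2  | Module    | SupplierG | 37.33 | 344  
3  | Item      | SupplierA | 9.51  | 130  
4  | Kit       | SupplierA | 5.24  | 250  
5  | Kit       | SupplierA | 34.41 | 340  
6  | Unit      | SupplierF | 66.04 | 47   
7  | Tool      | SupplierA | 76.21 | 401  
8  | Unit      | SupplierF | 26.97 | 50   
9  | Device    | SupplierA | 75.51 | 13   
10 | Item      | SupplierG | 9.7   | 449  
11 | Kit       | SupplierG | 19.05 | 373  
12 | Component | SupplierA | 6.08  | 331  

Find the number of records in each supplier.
SELECT supplier, COUNT(*) as count
FROM products
GROUP BY supplier

Result:
  SupplierA: 6
  SupplierF: 2
  SupplierG: 4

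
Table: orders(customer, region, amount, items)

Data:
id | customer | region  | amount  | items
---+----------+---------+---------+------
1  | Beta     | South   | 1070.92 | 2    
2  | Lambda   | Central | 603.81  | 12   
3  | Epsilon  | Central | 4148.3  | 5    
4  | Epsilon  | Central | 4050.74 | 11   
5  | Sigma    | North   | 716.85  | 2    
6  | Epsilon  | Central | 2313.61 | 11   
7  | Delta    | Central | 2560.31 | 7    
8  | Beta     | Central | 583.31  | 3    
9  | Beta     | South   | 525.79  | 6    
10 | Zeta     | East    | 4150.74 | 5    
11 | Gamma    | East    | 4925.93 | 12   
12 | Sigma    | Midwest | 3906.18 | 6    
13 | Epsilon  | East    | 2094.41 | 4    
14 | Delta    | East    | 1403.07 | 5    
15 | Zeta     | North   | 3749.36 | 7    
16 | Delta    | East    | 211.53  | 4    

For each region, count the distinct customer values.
SELECT region, COUNT(DISTINCT customer)
FROM orders
GROUP BY region

Result:
  Central: 4 distinct
  East: 4 distinct
  Midwest: 1 distinct
  North: 2 distinct
  South: 1 distinct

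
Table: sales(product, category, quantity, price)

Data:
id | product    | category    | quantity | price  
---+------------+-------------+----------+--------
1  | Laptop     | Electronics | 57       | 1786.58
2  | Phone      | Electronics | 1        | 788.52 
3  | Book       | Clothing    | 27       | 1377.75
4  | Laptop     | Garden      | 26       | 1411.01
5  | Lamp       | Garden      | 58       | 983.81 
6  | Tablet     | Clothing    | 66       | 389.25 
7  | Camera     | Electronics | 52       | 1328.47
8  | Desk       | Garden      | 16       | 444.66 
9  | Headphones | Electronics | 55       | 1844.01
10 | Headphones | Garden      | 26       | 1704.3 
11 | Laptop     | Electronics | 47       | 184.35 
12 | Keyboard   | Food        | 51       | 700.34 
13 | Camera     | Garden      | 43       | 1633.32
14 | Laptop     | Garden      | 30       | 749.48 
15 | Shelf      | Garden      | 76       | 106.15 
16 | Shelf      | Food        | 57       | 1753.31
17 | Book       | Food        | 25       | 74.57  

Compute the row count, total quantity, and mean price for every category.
SELECT category,
       COUNT(*) as cnt,
       SUM(quantity) as total_quantity,
       AVG(price) as avg_price
FROM sales
GROUP BY category

Result:
  Clothing: 2 records, 93 total quantity, 883.50 avg price
  Electronics: 5 records, 212 total quantity, 1186.39 avg price
  Food: 3 records, 133 total quantity, 842.74 avg price
  Garden: 7 records, 275 total quantity, 1004.68 avg price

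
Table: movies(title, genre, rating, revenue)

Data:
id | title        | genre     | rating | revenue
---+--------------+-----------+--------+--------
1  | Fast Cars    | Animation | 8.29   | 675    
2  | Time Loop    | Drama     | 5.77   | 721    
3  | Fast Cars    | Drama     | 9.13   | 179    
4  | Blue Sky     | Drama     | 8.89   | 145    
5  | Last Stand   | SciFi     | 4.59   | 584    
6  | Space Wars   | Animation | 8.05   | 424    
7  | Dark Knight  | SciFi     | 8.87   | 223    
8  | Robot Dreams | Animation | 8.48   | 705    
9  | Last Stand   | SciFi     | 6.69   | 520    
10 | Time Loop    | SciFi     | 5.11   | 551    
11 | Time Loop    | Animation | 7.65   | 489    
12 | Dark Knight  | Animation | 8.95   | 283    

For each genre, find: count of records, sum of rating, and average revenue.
SELECT genre,
       COUNT(*) as cnt,
       SUM(rating) as total_rating,
       AVG(revenue) as avg_revenue
FROM movies
GROUP BY genre

Result:
  Animation: 5 records, 41.42 total rating, 515.20 avg revenue
  Drama: 3 records, 23.79 total rating, 348.33 avg revenue
  SciFi: 4 records, 25.26 total rating, 469.50 avg revenue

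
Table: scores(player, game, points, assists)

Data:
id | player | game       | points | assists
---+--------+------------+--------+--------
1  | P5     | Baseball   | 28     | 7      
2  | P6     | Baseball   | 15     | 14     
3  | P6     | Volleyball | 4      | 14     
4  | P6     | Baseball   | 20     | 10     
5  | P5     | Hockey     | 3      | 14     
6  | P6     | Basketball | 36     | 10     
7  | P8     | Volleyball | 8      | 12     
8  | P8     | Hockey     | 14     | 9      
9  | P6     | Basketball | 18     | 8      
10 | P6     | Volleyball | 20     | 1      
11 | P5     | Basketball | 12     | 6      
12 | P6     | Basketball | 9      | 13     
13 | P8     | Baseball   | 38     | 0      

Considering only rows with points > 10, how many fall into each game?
SELECT game, COUNT(*)
FROM scores
WHERE points > 10
GROUP BY game

Note: WHERE filters rows before grouping.

Result:
  Baseball: 4
  Basketball: 3
  Hockey: 1
  Volleyball: 1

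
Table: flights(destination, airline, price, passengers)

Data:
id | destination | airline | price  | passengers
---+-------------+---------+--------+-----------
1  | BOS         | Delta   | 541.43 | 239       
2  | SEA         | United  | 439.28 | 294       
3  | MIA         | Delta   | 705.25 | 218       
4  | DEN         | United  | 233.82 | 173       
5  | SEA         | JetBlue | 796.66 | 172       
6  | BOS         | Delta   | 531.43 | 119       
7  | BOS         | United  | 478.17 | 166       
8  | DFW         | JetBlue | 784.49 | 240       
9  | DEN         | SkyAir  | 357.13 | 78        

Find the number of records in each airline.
SELECT airline, COUNT(*) as count
FROM flights
GROUP BY airline

Result:
  Delta: 3
  JetBlue: 2
  SkyAir: 1
  United: 3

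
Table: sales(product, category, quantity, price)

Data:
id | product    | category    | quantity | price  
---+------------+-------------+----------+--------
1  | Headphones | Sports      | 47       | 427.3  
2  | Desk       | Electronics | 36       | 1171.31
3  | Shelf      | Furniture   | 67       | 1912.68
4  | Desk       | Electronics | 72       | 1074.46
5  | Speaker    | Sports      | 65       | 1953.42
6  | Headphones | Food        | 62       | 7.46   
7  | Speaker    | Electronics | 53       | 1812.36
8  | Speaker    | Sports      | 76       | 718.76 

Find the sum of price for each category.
SELECT category, SUM(price) as result
FROM sales
GROUP BY category

Result:
  Electronics: 4058.13
  Food: 7.46
  Furniture: 1912.68
  Sports: 3099.48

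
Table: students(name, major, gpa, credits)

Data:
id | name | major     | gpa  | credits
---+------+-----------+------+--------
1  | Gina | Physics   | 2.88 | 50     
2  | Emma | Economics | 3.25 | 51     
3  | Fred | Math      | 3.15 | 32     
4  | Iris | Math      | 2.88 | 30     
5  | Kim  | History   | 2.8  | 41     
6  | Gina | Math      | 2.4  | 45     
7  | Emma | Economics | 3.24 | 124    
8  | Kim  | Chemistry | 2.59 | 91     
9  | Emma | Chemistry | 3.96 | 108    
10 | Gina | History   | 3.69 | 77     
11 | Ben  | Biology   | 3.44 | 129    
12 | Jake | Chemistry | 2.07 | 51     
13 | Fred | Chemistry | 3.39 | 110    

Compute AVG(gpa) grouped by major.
SELECT major, AVG(gpa) as result
FROM students
GROUP BY major

Result:
  Biology: 3.44
  Chemistry: 3.00
  Economics: 3.25
  History: 3.25
  Math: 2.81
  Physics: 2.88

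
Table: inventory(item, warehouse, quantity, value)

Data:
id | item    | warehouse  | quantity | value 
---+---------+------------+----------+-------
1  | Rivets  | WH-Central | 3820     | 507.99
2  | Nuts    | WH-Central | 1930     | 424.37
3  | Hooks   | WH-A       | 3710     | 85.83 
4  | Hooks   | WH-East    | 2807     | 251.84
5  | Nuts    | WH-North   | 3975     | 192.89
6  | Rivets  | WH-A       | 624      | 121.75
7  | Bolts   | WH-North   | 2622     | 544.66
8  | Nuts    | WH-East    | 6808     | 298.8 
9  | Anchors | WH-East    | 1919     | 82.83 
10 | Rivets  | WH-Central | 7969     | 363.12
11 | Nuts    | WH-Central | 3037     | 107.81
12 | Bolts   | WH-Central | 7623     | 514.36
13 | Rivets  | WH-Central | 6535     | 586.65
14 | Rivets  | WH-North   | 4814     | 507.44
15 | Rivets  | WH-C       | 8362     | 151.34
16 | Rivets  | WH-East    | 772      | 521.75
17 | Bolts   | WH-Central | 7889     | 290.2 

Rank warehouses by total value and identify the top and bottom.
SELECT warehouse, SUM(value)
FROM inventory
GROUP BY warehouse
ORDER BY SUM(value)

All groups:
  WH-C: 151.34
  WH-A: 207.58
  WH-East: 1155.22
  WH-North: 1244.99
  WH-Central: 2794.50

Highest: WH-Central (2794.50)
Lowest: WH-C (151.34)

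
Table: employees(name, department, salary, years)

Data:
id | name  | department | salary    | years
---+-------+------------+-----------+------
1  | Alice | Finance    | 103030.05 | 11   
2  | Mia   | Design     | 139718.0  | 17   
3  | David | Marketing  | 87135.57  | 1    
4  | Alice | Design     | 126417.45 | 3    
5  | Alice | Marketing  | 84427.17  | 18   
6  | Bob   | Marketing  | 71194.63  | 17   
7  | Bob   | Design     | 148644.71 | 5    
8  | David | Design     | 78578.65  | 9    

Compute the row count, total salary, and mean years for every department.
SELECT department,
       COUNT(*) as cnt,
       SUM(salary) as total_salary,
       AVG(years) as avg_years
FROM employees
GROUP BY department

Result:
  Design: 4 records, 493358.81 total salary, 8.50 avg years
  Finance: 1 records, 103030.05 total salary, 11.00 avg years
  Marketing: 3 records, 242757.37 total salary, 12.00 avg years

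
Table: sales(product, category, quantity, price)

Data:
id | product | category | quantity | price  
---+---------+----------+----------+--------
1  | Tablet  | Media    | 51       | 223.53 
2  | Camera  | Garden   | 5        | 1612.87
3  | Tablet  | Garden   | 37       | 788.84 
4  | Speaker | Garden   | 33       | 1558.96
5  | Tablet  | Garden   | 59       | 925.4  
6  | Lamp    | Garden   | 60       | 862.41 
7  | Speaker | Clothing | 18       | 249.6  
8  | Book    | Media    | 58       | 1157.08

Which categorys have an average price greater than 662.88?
SELECT category, AVG(price)
FROM sales
GROUP BY category
HAVING AVG(price) > 662.88

Result:
  Garden: avg=1149.70
  Media: avg=690.31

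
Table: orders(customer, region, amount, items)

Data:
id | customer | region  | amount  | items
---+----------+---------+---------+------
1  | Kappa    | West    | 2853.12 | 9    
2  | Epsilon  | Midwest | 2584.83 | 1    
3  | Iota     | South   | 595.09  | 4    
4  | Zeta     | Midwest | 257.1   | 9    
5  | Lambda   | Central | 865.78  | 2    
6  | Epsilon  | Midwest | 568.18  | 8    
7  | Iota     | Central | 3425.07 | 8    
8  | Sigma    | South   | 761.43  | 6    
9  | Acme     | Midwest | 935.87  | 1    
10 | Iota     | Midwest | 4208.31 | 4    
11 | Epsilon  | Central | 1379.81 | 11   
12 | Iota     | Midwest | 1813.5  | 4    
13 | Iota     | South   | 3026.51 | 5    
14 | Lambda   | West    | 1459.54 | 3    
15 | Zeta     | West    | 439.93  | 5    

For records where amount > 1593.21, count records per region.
SELECT region, COUNT(*)
FROM orders
WHERE amount > 1593.21
GROUP BY region

Note: WHERE filters rows before grouping.

Result:
  Central: 1
  Midwest: 3
  South: 1
  West: 1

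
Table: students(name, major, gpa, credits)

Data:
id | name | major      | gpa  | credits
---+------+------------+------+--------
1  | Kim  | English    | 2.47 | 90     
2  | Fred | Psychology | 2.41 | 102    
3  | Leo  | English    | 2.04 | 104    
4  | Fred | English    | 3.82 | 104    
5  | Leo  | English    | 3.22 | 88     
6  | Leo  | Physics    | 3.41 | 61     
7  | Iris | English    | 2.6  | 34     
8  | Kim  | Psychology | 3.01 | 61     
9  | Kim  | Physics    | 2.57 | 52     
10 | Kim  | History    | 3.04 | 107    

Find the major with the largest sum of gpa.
SELECT major, SUM(gpa) as val
FROM students
GROUP BY major
ORDER BY val DESC
LIMIT 1

Result: English with sum(gpa) = 14.15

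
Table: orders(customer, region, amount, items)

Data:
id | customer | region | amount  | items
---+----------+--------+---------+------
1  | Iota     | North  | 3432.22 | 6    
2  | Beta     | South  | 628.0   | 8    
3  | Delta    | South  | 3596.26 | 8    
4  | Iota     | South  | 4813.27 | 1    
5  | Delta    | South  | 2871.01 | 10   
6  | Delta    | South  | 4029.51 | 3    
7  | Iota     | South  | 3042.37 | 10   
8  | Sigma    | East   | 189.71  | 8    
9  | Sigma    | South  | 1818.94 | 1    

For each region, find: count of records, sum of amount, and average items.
SELECT region,
       COUNT(*) as cnt,
       SUM(amount) as total_amount,
       AVG(items) as avg_items
FROM orders
GROUP BY region

Result:
  East: 1 records, 189.71 total amount, 8.00 avg items
  North: 1 records, 3432.22 total amount, 6.00 avg items
  South: 7 records, 20799.36 total amount, 5.86 avg items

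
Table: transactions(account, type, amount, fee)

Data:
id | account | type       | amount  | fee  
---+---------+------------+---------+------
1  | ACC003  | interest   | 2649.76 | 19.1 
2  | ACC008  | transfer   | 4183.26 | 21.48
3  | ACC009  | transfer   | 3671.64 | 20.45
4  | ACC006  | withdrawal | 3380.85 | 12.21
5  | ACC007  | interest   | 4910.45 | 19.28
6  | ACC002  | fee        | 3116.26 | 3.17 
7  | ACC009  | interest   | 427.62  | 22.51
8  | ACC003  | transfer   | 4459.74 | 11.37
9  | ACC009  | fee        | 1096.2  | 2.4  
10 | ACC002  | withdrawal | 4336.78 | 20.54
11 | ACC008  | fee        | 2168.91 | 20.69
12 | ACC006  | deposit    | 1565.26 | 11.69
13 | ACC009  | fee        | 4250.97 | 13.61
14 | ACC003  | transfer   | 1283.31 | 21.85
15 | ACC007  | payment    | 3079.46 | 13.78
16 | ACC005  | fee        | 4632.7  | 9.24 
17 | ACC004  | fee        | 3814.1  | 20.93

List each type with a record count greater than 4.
SELECT type, COUNT(*) as cnt
FROM transactions
GROUP BY type
HAVING COUNT(*) > 4

Result:
  fee: 6

Note: HAVING filters groups after aggregation, WHERE filters rows before.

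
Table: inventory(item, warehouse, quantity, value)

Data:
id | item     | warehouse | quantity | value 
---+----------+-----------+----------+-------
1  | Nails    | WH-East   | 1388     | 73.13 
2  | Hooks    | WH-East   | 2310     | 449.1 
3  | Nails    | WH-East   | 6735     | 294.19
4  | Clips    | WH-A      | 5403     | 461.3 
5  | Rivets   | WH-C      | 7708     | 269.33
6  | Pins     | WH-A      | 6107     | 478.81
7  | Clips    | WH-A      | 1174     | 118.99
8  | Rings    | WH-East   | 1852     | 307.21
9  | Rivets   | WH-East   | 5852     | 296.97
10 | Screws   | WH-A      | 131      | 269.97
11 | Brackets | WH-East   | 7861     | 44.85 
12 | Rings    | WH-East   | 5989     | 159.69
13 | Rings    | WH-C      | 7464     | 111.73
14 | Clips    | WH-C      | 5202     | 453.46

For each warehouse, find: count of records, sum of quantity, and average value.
SELECT warehouse,
       COUNT(*) as cnt,
       SUM(quantity) as total_quantity,
       AVG(value) as avg_value
FROM inventory
GROUP BY warehouse

Result:
  WH-A: 4 records, 12815 total quantity, 332.27 avg value
  WH-C: 3 records, 20374 total quantity, 278.17 avg value
  WH-East: 7 records, 31987 total quantity, 232.16 avg value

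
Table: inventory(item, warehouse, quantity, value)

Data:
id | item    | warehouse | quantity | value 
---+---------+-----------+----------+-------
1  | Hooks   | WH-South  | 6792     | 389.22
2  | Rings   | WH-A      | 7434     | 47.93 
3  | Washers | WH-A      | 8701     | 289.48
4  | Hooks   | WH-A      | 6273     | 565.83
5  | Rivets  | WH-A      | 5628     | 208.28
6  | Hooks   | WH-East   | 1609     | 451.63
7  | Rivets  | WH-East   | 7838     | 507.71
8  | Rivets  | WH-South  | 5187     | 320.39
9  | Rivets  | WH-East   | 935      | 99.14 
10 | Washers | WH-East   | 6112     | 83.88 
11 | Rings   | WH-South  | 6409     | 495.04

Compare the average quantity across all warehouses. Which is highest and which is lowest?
SELECT warehouse, AVG(quantity)
FROM inventory
GROUP BY warehouse
ORDER BY AVG(quantity)

All groups:
  WH-East: 4123.50
  WH-South: 6129.33
  WH-A: 7009.00

Highest: WH-A (7009.00)
Lowest: WH-East (4123.50)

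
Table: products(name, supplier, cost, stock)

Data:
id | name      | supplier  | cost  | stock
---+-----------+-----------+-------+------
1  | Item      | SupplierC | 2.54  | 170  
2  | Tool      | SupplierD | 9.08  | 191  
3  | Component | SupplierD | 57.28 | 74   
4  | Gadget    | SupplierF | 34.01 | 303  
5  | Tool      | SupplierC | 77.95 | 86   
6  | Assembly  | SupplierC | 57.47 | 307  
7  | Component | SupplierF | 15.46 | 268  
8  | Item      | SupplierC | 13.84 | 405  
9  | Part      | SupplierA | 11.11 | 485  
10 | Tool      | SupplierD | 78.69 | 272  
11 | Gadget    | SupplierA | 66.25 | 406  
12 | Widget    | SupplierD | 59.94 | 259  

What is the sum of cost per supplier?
SELECT supplier, SUM(cost) as result
FROM products
GROUP BY supplier

Result:
  SupplierA: 77.36
  SupplierC: 151.80
  SupplierD: 204.99
  SupplierF: 49.47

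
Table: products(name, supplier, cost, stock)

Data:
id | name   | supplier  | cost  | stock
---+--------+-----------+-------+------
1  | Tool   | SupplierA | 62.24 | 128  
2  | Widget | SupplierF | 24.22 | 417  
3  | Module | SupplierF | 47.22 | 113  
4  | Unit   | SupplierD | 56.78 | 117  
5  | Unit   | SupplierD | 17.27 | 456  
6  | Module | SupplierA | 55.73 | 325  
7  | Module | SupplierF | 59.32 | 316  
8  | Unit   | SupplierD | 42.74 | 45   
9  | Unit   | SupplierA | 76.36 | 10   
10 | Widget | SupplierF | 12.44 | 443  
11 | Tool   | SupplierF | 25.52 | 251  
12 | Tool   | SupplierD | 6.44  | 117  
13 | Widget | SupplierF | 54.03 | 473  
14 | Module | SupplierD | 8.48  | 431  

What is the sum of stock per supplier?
SELECT supplier, SUM(stock) as result
FROM products
GROUP BY supplier

Result:
  SupplierA: 463
  SupplierD: 1166
  SupplierF: 2013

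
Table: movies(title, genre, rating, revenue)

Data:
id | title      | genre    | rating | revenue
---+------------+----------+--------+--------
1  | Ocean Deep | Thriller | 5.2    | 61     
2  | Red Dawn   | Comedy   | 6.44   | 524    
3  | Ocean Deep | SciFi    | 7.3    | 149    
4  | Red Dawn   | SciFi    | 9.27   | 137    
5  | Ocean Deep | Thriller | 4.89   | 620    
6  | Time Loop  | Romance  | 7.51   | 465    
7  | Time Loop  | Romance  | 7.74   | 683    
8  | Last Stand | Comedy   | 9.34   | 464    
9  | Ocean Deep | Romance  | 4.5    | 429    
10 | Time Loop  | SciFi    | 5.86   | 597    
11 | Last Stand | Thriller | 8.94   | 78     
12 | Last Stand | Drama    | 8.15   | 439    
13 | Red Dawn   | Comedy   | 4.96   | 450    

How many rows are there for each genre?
SELECT genre, COUNT(*) as count
FROM movies
GROUP BY genre

Result:
  Comedy: 3
  Drama: 1
  Romance: 3
  SciFi: 3
  Thriller: 3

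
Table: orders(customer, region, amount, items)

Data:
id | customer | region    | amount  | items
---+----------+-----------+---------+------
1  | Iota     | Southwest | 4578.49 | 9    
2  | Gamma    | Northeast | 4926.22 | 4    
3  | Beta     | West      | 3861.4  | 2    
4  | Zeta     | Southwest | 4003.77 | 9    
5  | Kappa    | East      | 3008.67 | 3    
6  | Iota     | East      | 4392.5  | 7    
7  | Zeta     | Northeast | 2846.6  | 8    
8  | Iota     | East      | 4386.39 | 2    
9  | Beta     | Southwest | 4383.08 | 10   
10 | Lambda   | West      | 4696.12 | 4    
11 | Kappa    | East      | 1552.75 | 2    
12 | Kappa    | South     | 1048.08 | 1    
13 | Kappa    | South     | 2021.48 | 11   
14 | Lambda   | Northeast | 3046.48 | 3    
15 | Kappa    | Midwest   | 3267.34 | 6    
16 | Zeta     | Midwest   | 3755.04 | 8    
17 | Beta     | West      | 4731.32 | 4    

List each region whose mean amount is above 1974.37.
SELECT region, AVG(amount)
FROM orders
GROUP BY region
HAVING AVG(amount) > 1974.37

Result:
  East: avg=3335.08
  Midwest: avg=3511.19
  Northeast: avg=3606.43
  Southwest: avg=4321.78
  West: avg=4429.61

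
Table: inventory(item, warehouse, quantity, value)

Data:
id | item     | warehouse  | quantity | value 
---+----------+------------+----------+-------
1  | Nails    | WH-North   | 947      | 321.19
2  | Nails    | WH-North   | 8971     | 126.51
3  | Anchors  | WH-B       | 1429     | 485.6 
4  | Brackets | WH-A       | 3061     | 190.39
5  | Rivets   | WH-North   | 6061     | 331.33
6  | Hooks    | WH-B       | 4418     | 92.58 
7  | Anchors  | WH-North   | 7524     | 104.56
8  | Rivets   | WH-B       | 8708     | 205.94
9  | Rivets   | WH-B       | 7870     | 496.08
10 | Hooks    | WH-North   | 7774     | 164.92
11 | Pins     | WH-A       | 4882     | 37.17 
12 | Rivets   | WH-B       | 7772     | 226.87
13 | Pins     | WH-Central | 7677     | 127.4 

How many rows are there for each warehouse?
SELECT warehouse, COUNT(*) as count
FROM inventory
GROUP BY warehouse

Result:
  WH-A: 2
  WH-B: 5
  WH-Central: 1
  WH-North: 5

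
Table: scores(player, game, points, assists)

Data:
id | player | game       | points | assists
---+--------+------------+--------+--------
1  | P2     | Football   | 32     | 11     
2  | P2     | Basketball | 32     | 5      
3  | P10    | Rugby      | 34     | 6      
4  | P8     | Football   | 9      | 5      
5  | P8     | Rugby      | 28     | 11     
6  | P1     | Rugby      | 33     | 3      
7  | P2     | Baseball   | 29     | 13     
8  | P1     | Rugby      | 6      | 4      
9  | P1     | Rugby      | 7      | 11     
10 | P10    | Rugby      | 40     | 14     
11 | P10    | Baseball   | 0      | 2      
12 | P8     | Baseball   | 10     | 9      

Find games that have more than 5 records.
SELECT game, COUNT(*) as cnt
FROM scores
GROUP BY game
HAVING COUNT(*) > 5

Result:
  Rugby: 6

Note: HAVING filters groups after aggregation, WHERE filters rows before.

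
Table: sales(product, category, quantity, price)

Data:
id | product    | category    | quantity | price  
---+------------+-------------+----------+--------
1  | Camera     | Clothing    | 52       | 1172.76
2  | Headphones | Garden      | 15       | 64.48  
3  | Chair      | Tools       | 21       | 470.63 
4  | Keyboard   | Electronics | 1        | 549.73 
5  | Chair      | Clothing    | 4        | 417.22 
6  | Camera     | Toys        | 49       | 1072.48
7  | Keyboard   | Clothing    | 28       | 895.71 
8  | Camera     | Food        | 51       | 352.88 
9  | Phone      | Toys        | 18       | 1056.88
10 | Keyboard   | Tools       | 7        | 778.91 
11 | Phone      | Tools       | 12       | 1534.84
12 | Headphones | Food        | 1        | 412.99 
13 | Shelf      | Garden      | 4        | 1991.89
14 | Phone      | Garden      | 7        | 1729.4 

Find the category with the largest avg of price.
SELECT category, AVG(price) as val
FROM sales
GROUP BY category
ORDER BY val DESC
LIMIT 1

Result: Garden with avg(price) = 1261.92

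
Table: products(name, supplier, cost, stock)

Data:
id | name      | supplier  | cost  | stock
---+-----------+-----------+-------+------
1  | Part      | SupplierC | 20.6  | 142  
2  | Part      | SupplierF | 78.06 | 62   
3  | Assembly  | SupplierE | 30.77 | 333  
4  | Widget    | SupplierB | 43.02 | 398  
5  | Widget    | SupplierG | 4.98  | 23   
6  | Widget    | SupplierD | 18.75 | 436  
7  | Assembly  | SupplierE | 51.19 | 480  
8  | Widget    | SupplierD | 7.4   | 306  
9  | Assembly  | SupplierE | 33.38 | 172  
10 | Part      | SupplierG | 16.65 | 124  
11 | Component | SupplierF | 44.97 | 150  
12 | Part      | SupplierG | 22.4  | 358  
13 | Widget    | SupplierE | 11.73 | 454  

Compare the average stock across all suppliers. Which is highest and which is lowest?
SELECT supplier, AVG(stock)
FROM products
GROUP BY supplier
ORDER BY AVG(stock)

All groups:
  SupplierF: 106.00
  SupplierC: 142.00
  SupplierG: 168.33
  SupplierE: 359.75
  SupplierD: 371.00
  SupplierB: 398.00

Highest: SupplierB (398.00)
Lowest: SupplierF (106.00)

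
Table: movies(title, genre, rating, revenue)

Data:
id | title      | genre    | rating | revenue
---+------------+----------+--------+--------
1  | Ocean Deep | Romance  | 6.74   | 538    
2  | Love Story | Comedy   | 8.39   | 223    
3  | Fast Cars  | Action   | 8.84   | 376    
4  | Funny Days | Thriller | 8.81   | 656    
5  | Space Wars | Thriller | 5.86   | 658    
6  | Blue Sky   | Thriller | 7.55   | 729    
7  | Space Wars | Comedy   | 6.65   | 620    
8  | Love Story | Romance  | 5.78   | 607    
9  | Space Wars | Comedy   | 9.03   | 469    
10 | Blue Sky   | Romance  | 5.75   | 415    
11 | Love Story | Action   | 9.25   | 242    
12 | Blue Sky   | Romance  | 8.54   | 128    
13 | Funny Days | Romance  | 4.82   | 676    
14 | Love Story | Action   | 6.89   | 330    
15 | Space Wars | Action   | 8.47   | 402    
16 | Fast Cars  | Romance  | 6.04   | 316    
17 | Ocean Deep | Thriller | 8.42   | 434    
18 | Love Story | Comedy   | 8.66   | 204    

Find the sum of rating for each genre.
SELECT genre, SUM(rating) as result
FROM movies
GROUP BY genre

Result:
  Action: 33.45
  Comedy: 32.73
  Romance: 37.67
  Thriller: 30.64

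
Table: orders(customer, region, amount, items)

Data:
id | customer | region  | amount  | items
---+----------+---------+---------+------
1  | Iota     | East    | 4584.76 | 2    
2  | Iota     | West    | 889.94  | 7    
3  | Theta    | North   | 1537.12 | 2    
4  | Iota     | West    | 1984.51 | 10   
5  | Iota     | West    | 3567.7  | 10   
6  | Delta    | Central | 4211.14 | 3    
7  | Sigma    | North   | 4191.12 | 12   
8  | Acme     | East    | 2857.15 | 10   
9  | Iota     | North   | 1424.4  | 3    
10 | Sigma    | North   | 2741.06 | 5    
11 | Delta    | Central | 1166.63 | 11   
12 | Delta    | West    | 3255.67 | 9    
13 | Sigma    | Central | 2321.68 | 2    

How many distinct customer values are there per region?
SELECT region, COUNT(DISTINCT customer)
FROM orders
GROUP BY region

Result:
  Central: 2 distinct
  East: 2 distinct
  North: 3 distinct
  West: 2 distinct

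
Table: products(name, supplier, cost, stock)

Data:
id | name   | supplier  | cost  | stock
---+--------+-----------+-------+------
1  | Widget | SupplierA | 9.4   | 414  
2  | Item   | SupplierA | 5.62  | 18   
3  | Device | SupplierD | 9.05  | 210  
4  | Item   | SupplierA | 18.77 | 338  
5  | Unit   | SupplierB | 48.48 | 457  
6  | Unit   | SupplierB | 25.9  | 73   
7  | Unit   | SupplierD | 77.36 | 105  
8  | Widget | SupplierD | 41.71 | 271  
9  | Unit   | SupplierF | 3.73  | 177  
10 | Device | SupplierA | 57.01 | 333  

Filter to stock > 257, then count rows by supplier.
SELECT supplier, COUNT(*)
FROM products
WHERE stock > 257
GROUP BY supplier

Note: WHERE filters rows before grouping.

Result:
  SupplierA: 3
  SupplierB: 1
  SupplierD: 1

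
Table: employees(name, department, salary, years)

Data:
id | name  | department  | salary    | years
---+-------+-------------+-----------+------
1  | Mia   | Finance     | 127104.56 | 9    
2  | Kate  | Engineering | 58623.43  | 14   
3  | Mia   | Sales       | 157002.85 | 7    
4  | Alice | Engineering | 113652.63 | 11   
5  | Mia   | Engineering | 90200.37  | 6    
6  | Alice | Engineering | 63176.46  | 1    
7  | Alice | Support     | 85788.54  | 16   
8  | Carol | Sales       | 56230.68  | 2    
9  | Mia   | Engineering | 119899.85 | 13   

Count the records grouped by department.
SELECT department, COUNT(*) as count
FROM employees
GROUP BY department

Result:
  Engineering: 5
  Finance: 1
  Sales: 2
  Support: 1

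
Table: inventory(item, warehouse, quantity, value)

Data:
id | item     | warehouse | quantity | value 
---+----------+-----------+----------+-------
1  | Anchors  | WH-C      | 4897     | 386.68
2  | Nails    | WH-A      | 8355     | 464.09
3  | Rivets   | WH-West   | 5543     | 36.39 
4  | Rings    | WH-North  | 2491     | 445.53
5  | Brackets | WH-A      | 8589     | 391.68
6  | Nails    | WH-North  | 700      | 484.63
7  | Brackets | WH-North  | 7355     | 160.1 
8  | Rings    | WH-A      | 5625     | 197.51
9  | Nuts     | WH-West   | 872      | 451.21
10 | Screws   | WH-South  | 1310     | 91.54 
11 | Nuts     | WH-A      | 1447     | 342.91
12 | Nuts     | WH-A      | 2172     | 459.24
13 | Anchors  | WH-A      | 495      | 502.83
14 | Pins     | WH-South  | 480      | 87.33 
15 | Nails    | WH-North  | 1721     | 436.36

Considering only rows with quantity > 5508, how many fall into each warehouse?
SELECT warehouse, COUNT(*)
FROM inventory
WHERE quantity > 5508
GROUP BY warehouse

Note: WHERE filters rows before grouping.

Result:
  WH-A: 3
  WH-North: 1
  WH-West: 1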